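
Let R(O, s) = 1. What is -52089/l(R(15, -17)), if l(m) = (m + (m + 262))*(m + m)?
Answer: -17363/176 ≈ -98.653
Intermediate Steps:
l(m) = 2*m*(262 + 2*m) (l(m) = (m + (262 + m))*(2*m) = (262 + 2*m)*(2*m) = 2*m*(262 + 2*m))
-52089/l(R(15, -17)) = -52089*1/(4*(131 + 1)) = -52089/(4*1*132) = -52089/528 = -52089*1/528 = -17363/176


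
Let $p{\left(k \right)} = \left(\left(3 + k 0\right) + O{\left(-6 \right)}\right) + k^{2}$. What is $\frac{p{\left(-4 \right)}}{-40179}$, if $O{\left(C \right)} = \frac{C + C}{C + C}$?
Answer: $- \frac{20}{40179} \approx -0.00049777$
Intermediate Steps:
$O{\left(C \right)} = 1$ ($O{\left(C \right)} = \frac{2 C}{2 C} = 2 C \frac{1}{2 C} = 1$)
$p{\left(k \right)} = 4 + k^{2}$ ($p{\left(k \right)} = \left(\left(3 + k 0\right) + 1\right) + k^{2} = \left(\left(3 + 0\right) + 1\right) + k^{2} = \left(3 + 1\right) + k^{2} = 4 + k^{2}$)
$\frac{p{\left(-4 \right)}}{-40179} = \frac{4 + \left(-4\right)^{2}}{-40179} = \left(4 + 16\right) \left(- \frac{1}{40179}\right) = 20 \left(- \frac{1}{40179}\right) = - \frac{20}{40179}$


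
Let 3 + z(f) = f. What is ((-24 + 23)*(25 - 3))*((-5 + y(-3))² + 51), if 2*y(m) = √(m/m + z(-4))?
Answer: -1639 + 110*I*√6 ≈ -1639.0 + 269.44*I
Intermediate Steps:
z(f) = -3 + f
y(m) = I*√6/2 (y(m) = √(m/m + (-3 - 4))/2 = √(1 - 7)/2 = √(-6)/2 = (I*√6)/2 = I*√6/2)
((-24 + 23)*(25 - 3))*((-5 + y(-3))² + 51) = ((-24 + 23)*(25 - 3))*((-5 + I*√6/2)² + 51) = (-1*22)*(51 + (-5 + I*√6/2)²) = -22*(51 + (-5 + I*√6/2)²) = -1122 - 22*(-5 + I*√6/2)²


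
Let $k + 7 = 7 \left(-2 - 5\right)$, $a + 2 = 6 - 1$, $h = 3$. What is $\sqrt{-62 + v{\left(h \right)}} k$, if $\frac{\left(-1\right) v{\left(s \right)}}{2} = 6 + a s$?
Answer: $- 112 i \sqrt{23} \approx - 537.13 i$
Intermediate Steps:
$a = 3$ ($a = -2 + \left(6 - 1\right) = -2 + 5 = 3$)
$v{\left(s \right)} = -12 - 6 s$ ($v{\left(s \right)} = - 2 \left(6 + 3 s\right) = -12 - 6 s$)
$k = -56$ ($k = -7 + 7 \left(-2 - 5\right) = -7 + 7 \left(-7\right) = -7 - 49 = -56$)
$\sqrt{-62 + v{\left(h \right)}} k = \sqrt{-62 - 30} \left(-56\right) = \sqrt{-92} \left(-56\right) = 2 i \sqrt{23} \left(-56\right) = - 112 i \sqrt{23}$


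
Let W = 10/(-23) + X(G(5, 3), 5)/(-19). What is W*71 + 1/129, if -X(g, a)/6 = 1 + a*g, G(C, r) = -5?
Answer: -32074381/56373 ≈ -568.97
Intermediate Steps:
X(g, a) = -6 - 6*a*g (X(g, a) = -6*(1 + a*g) = -6 - 6*a*g)
W = -3502/437 (W = 10/(-23) + (-6 - 6*5*(-5))/(-19) = 10*(-1/23) + (-6 + 150)*(-1/19) = -10/23 + 144*(-1/19) = -10/23 - 144/19 = -3502/437 ≈ -8.0137)
W*71 + 1/129 = -3502/437*71 + 1/129 = -248642/437 + 1/129 = -32074381/56373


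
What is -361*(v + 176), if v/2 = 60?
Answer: -106856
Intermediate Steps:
v = 120 (v = 2*60 = 120)
-361*(v + 176) = -361*(120 + 176) = -361*296 = -106856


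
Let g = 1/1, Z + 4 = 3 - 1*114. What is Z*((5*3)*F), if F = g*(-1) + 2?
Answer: -1725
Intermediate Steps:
Z = -115 (Z = -4 + (3 - 1*114) = -4 + (3 - 114) = -4 - 111 = -115)
g = 1
F = 1 (F = 1*(-1) + 2 = -1 + 2 = 1)
Z*((5*3)*F) = -115*5*3 = -1725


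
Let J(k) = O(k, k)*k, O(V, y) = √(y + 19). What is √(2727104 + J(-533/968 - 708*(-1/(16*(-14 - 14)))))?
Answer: √(125212733026304 - 953007*√177807)/6776 ≈ 1651.4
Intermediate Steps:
O(V, y) = √(19 + y)
J(k) = k*√(19 + k) (J(k) = √(19 + k)*k = k*√(19 + k))
√(2727104 + J(-533/968 - 708*(-1/(16*(-14 - 14))))) = √(2727104 + (-533/968 - 708*(-1/(16*(-14 - 14))))*√(19 + (-533/968 - 708*(-1/(16*(-14 - 14)))))) = √(2727104 + (-533*1/968 - 708/((-28*(-16))))*√(19 + (-533*1/968 - 708/((-28*(-16)))))) = √(2727104 + (-533/968 - 708/448)*√(19 + (-533/968 - 708/448))) = √(2727104 + (-533/968 - 708*1/448)*√(19 + (-533/968 - 708*1/448))) = √(2727104 + (-533/968 - 177/112)*√(19 + (-533/968 - 177/112))) = √(2727104 - 28879*√(19 - 28879/13552)/13552) = √(2727104 - 86637*√177807/4174016)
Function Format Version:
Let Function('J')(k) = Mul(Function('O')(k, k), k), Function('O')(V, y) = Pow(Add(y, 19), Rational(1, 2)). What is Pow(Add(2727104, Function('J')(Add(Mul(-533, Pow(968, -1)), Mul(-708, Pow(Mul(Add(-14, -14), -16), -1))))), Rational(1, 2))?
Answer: Mul(Rational(1, 6776), Pow(Add(125212733026304, Mul(-953007, Pow(177807, Rational(1, 2)))), Rational(1, 2))) ≈ 1651.4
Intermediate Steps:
Function('O')(V, y) = Pow(Add(19, y), Rational(1, 2))
Function('J')(k) = Mul(k, Pow(Add(19, k), Rational(1, 2))) (Function('J')(k) = Mul(Pow(Add(19, k), Rational(1, 2)), k) = Mul(k, Pow(Add(19, k), Rational(1, 2))))
Pow(Add(2727104, Function('J')(Add(Mul(-533, Pow(968, -1)), Mul(-708, Pow(Mul(Add(-14, -14), -16), -1))))), Rational(1, 2)) = Pow(Add(2727104, Mul(Add(Mul(-533, Pow(968, -1)), Mul(-708, Pow(Mul(Add(-14, -14), -16), -1))), Pow(Add(19, Add(Mul(-533, Pow(968, -1)), Mul(-708, Pow(Mul(Add(-14, -14), -16), -1)))), Rational(1, 2)))), Rational(1, 2)) = Pow(Add(2727104, Mul(Add(Mul(-533, Rational(1, 968)), Mul(-708, Pow(Mul(-28, -16), -1))), Pow(Add(19, Add(Mul(-533, Rational(1, 968)), Mul(-708, Pow(Mul(-28, -16), -1)))), Rational(1, 2)))), Rational(1, 2)) = Pow(Add(2727104, Mul(Add(Rational(-533, 968), Mul(-708, Pow(448, -1))), Pow(Add(19, Add(Rational(-533, 968), Mul(-708, Pow(448, -1)))), Rational(1, 2)))), Rational(1, 2)) = Pow(Add(2727104, Mul(Add(Rational(-533, 968), Mul(-708, Rational(1, 448))), Pow(Add(19, Add(Rational(-533, 968), Mul(-708, Rational(1, 448)))), Rational(1, 2)))), Rational(1, 2)) = Pow(Add(2727104, Mul(Add(Rational(-533, 968), Rational(-177, 112)), Pow(Add(19, Add(Rational(-533, 968), Rational(-177, 112))), Rational(1, 2)))), Rational(1, 2)) = Pow(Add(2727104, Mul(Rational(-28879, 13552), Pow(Add(19, Rational(-28879, 13552)), Rational(1, 2)))), Rational(1, 2)) = Pow(Add(2727104, Mul(Rational(-28879, 13552), Pow(Rational(228609, 13552), Rational(1, 2)))), Rational(1, 2)) = Pow(Add(2727104, Mul(Rational(-28879, 13552), Mul(Rational(3, 308), Pow(177807, Rational(1, 2))))), Rational(1, 2)) = Pow(Add(2727104, Mul(Rational(-86637, 4174016), Pow(177807, Rational(1, 2)))), Rational(1, 2))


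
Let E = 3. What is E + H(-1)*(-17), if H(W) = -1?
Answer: 20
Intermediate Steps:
E + H(-1)*(-17) = 3 - 1*(-17) = 3 + 17 = 20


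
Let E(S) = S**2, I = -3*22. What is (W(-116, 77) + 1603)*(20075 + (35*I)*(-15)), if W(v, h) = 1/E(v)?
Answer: 1180416553525/13456 ≈ 8.7724e+7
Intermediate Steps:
I = -66
W(v, h) = v**(-2) (W(v, h) = 1/(v**2) = v**(-2))
(W(-116, 77) + 1603)*(20075 + (35*I)*(-15)) = ((-116)**(-2) + 1603)*(20075 + (35*(-66))*(-15)) = (1/13456 + 1603)*(20075 - 2310*(-15)) = 21569969*(20075 + 34650)/13456 = (21569969/13456)*54725 = 1180416553525/13456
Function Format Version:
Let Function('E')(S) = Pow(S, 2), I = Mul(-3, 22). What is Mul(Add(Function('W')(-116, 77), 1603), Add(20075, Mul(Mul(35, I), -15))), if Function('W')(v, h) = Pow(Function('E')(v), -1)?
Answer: Rational(1180416553525, 13456) ≈ 8.7724e+7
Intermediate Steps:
I = -66
Function('W')(v, h) = Pow(v, -2) (Function('W')(v, h) = Pow(Pow(v, 2), -1) = Pow(v, -2))
Mul(Add(Function('W')(-116, 77), 1603), Add(20075, Mul(Mul(35, I), -15))) = Mul(Add(Pow(-116, -2), 1603), Add(20075, Mul(Mul(35, -66), -15))) = Mul(Add(Rational(1, 13456), 1603), Add(20075, Mul(-2310, -15))) = Mul(Rational(21569969, 13456), Add(20075, 34650)) = Mul(Rational(21569969, 13456), 54725) = Rational(1180416553525, 13456)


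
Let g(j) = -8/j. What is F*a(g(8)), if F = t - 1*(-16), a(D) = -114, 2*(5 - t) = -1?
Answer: -2451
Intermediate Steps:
t = 11/2 (t = 5 - ½*(-1) = 5 + ½ = 11/2 ≈ 5.5000)
F = 43/2 (F = 11/2 - 1*(-16) = 11/2 + 16 = 43/2 ≈ 21.500)
F*a(g(8)) = (43/2)*(-114) = -2451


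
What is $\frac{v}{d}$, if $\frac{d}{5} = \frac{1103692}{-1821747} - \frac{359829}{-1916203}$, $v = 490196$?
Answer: $- \frac{244456338102735948}{1042414657295} \approx -2.3451 \cdot 10^{5}$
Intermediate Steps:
$d = - \frac{7296902601065}{3490837066641}$ ($d = 5 \left(\frac{1103692}{-1821747} - \frac{359829}{-1916203}\right) = 5 \left(1103692 \left(- \frac{1}{1821747}\right) - - \frac{359829}{1916203}\right) = 5 \left(- \frac{1103692}{1821747} + \frac{359829}{1916203}\right) = 5 \left(- \frac{1459380520213}{3490837066641}\right) = - \frac{7296902601065}{3490837066641} \approx -2.0903$)
$\frac{v}{d} = \frac{490196}{- \frac{7296902601065}{3490837066641}} = 490196 \left(- \frac{3490837066641}{7296902601065}\right) = - \frac{244456338102735948}{1042414657295}$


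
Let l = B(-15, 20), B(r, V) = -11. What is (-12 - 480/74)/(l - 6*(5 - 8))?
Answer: -684/259 ≈ -2.6409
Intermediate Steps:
l = -11
(-12 - 480/74)/(l - 6*(5 - 8)) = (-12 - 480/74)/(-11 - 6*(5 - 8)) = (-12 - 480*1/74)/(-11 - 6*(-3)) = (-12 - 240/37)/(-11 + 18) = -684/37/7 = -684/37*⅐ = -684/259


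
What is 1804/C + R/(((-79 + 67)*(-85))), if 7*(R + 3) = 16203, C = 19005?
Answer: 1525807/646170 ≈ 2.3613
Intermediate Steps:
R = 16182/7 (R = -3 + (⅐)*16203 = -3 + 16203/7 = 16182/7 ≈ 2311.7)
1804/C + R/(((-79 + 67)*(-85))) = 1804/19005 + 16182/(7*(((-79 + 67)*(-85)))) = 1804*(1/19005) + 16182/(7*((-12*(-85)))) = 1804/19005 + (16182/7)/1020 = 1804/19005 + (16182/7)*(1/1020) = 1804/19005 + 2697/1190 = 1525807/646170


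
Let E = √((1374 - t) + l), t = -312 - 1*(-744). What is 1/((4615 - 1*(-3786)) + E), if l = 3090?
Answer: 8401/70572769 - 24*√7/70572769 ≈ 0.00011814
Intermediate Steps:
t = 432 (t = -312 + 744 = 432)
E = 24*√7 (E = √((1374 - 1*432) + 3090) = √((1374 - 432) + 3090) = √(942 + 3090) = √4032 = 24*√7 ≈ 63.498)
1/((4615 - 1*(-3786)) + E) = 1/((4615 - 1*(-3786)) + 24*√7) = 1/((4615 + 3786) + 24*√7) = 1/(8401 + 24*√7)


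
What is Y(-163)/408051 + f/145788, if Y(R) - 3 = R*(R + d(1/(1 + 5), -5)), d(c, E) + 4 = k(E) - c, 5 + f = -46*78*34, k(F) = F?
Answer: -45689287541/59488939188 ≈ -0.76803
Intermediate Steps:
f = -121997 (f = -5 - 46*78*34 = -5 - 3588*34 = -5 - 121992 = -121997)
d(c, E) = -4 + E - c (d(c, E) = -4 + (E - c) = -4 + E - c)
Y(R) = 3 + R*(-55/6 + R) (Y(R) = 3 + R*(R + (-4 - 5 - 1/(1 + 5))) = 3 + R*(R + (-4 - 5 - 1/6)) = 3 + R*(R + (-4 - 5 - 1*⅙)) = 3 + R*(R + (-4 - 5 - ⅙)) = 3 + R*(R - 55/6) = 3 + R*(-55/6 + R))
Y(-163)/408051 + f/145788 = (3 + (-163)² - 55/6*(-163))/408051 - 121997/145788 = (3 + 26569 + 8965/6)*(1/408051) - 121997*1/145788 = (168397/6)*(1/408051) - 121997/145788 = 168397/2448306 - 121997/145788 = -45689287541/59488939188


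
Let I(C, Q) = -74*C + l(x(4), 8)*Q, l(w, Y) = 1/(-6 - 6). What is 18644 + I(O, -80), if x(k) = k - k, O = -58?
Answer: 68828/3 ≈ 22943.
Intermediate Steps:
x(k) = 0
l(w, Y) = -1/12 (l(w, Y) = 1/(-12) = -1/12)
I(C, Q) = -74*C - Q/12
18644 + I(O, -80) = 18644 + (-74*(-58) - 1/12*(-80)) = 18644 + (4292 + 20/3) = 18644 + 12896/3 = 68828/3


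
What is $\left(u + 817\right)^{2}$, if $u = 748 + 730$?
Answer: $5267025$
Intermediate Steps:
$u = 1478$
$\left(u + 817\right)^{2} = \left(1478 + 817\right)^{2} = 2295^{2} = 5267025$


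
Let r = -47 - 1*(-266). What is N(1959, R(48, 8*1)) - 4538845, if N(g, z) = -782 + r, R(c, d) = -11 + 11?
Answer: -4539408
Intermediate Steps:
R(c, d) = 0
r = 219 (r = -47 + 266 = 219)
N(g, z) = -563 (N(g, z) = -782 + 219 = -563)
N(1959, R(48, 8*1)) - 4538845 = -563 - 4538845 = -4539408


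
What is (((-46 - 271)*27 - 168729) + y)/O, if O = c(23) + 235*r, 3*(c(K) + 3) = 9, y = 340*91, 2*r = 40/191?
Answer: -6988117/1175 ≈ -5947.3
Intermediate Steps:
r = 20/191 (r = (40/191)/2 = (40*(1/191))/2 = (½)*(40/191) = 20/191 ≈ 0.10471)
y = 30940
c(K) = 0 (c(K) = -3 + (⅓)*9 = -3 + 3 = 0)
O = 4700/191 (O = 0 + 235*(20/191) = 0 + 4700/191 = 4700/191 ≈ 24.607)
(((-46 - 271)*27 - 168729) + y)/O = (((-46 - 271)*27 - 168729) + 30940)/(4700/191) = ((-317*27 - 168729) + 30940)*(191/4700) = ((-8559 - 168729) + 30940)*(191/4700) = (-177288 + 30940)*(191/4700) = -146348*191/4700 = -6988117/1175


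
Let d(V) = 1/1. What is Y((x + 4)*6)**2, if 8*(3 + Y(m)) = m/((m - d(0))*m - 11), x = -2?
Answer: 522729/58564 ≈ 8.9258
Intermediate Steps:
d(V) = 1
Y(m) = -3 + m/(8*(-11 + m*(-1 + m))) (Y(m) = -3 + (m/((m - 1*1)*m - 11))/8 = -3 + (m/((m - 1)*m - 11))/8 = -3 + (m/((-1 + m)*m - 11))/8 = -3 + (m/(m*(-1 + m) - 11))/8 = -3 + (m/(-11 + m*(-1 + m)))/8 = -3 + m/(8*(-11 + m*(-1 + m))))
Y((x + 4)*6)**2 = ((-33 + 3*((-2 + 4)*6)**2 - 25*(-2 + 4)*6/8)/(11 + (-2 + 4)*6 - ((-2 + 4)*6)**2))**2 = ((-33 + 3*(2*6)**2 - 25*6/4)/(11 + 2*6 - (2*6)**2))**2 = ((-33 + 3*12**2 - 25/8*12)/(11 + 12 - 1*12**2))**2 = ((-33 + 3*144 - 75/2)/(11 + 12 - 1*144))**2 = ((-33 + 432 - 75/2)/(11 + 12 - 144))**2 = ((723/2)/(-121))**2 = (-1/121*723/2)**2 = (-723/242)**2 = 522729/58564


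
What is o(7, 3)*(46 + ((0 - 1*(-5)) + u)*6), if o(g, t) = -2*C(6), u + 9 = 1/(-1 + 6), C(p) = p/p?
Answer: -232/5 ≈ -46.400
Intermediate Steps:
C(p) = 1
u = -44/5 (u = -9 + 1/(-1 + 6) = -9 + 1/5 = -9 + ⅕ = -44/5 ≈ -8.8000)
o(g, t) = -2 (o(g, t) = -2*1 = -2)
o(7, 3)*(46 + ((0 - 1*(-5)) + u)*6) = -2*(46 + ((0 - 1*(-5)) - 44/5)*6) = -2*(46 + ((0 + 5) - 44/5)*6) = -2*(46 + (5 - 44/5)*6) = -2*(46 - 19/5*6) = -2*(46 - 114/5) = -2*116/5 = -232/5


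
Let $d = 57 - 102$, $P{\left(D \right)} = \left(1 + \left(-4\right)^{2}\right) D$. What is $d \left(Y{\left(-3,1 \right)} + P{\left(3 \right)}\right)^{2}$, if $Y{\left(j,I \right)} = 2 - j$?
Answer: $-141120$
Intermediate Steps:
$P{\left(D \right)} = 17 D$ ($P{\left(D \right)} = \left(1 + 16\right) D = 17 D$)
$d = -45$ ($d = 57 - 102 = -45$)
$d \left(Y{\left(-3,1 \right)} + P{\left(3 \right)}\right)^{2} = - 45 \left(\left(2 - -3\right) + 17 \cdot 3\right)^{2} = - 45 \left(\left(2 + 3\right) + 51\right)^{2} = - 45 \left(5 + 51\right)^{2} = - 45 \cdot 56^{2} = \left(-45\right) 3136 = -141120$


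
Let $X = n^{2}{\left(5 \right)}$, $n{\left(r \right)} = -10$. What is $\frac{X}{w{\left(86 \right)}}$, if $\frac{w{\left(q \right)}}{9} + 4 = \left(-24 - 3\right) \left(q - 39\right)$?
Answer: $- \frac{100}{11457} \approx -0.0087283$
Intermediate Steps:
$w{\left(q \right)} = 9441 - 243 q$ ($w{\left(q \right)} = -36 + 9 \left(-24 - 3\right) \left(q - 39\right) = -36 + 9 \left(- 27 \left(-39 + q\right)\right) = -36 + 9 \left(1053 - 27 q\right) = -36 - \left(-9477 + 243 q\right) = 9441 - 243 q$)
$X = 100$ ($X = \left(-10\right)^{2} = 100$)
$\frac{X}{w{\left(86 \right)}} = \frac{100}{9441 - 20898} = \frac{100}{-11457} = 100 \left(- \frac{1}{11457}\right) = - \frac{100}{11457}$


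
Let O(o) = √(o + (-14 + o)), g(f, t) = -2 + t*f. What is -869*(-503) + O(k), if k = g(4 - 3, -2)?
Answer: 437107 + I*√22 ≈ 4.3711e+5 + 4.6904*I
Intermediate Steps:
g(f, t) = -2 + f*t
k = -4 (k = -2 + (4 - 3)*(-2) = -2 + 1*(-2) = -2 - 2 = -4)
O(o) = √(-14 + 2*o)
-869*(-503) + O(k) = -869*(-503) + √(-14 + 2*(-4)) = 437107 + √(-14 - 8) = 437107 + √(-22) = 437107 + I*√22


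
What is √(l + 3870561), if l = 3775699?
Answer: 2*√1911565 ≈ 2765.2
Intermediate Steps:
√(l + 3870561) = √(3775699 + 3870561) = √7646260 = 2*√1911565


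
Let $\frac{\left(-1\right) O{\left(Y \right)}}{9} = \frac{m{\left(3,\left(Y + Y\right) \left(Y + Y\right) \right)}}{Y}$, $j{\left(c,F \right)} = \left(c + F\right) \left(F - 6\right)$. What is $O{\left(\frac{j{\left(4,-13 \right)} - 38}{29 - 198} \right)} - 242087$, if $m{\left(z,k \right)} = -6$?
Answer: $- \frac{32206697}{133} \approx -2.4216 \cdot 10^{5}$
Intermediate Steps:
$j{\left(c,F \right)} = \left(-6 + F\right) \left(F + c\right)$ ($j{\left(c,F \right)} = \left(F + c\right) \left(-6 + F\right) = \left(-6 + F\right) \left(F + c\right)$)
$O{\left(Y \right)} = \frac{54}{Y}$ ($O{\left(Y \right)} = - 9 \left(- \frac{6}{Y}\right) = \frac{54}{Y}$)
$O{\left(\frac{j{\left(4,-13 \right)} - 38}{29 - 198} \right)} - 242087 = \frac{54}{\left(\left(\left(-13\right)^{2} - -78 - 24 - 52\right) - 38\right) \frac{1}{29 - 198}} - 242087 = \frac{54}{\left(\left(169 + 78 - 24 - 52\right) - 38\right) \frac{1}{-169}} - 242087 = \frac{54}{\left(171 - 38\right) \left(- \frac{1}{169}\right)} - 242087 = \frac{54}{133 \left(- \frac{1}{169}\right)} - 242087 = \frac{54}{- \frac{133}{169}} - 242087 = 54 \left(- \frac{169}{133}\right) - 242087 = - \frac{9126}{133} - 242087 = - \frac{32206697}{133}$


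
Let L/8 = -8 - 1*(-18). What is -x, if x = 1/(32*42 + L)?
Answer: -1/1424 ≈ -0.00070225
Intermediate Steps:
L = 80 (L = 8*(-8 - 1*(-18)) = 8*(-8 + 18) = 8*10 = 80)
x = 1/1424 (x = 1/(32*42 + 80) = 1/(1344 + 80) = 1/1424 ≈ 0.00070225)
-x = -1*1/1424 = -1/1424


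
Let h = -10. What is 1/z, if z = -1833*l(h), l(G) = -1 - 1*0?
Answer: 1/1833 ≈ 0.00054555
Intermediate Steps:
l(G) = -1 (l(G) = -1 + 0 = -1)
z = 1833 (z = -1833*(-1) = 1833)
1/z = 1/1833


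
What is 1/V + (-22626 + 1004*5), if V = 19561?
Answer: -344390965/19561 ≈ -17606.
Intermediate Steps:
1/V + (-22626 + 1004*5) = 1/19561 + (-22626 + 1004*5) = 1/19561 + (-22626 + 5020) = 1/19561 - 17606 = -344390965/19561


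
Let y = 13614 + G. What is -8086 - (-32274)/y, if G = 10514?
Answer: -97533367/12064 ≈ -8084.7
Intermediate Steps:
y = 24128 (y = 13614 + 10514 = 24128)
-8086 - (-32274)/y = -8086 - (-32274)/24128 = -8086 - 1*(-16137/12064) = -8086 + 16137/12064 = -97533367/12064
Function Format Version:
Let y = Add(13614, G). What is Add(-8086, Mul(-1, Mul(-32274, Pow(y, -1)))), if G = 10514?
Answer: Rational(-97533367, 12064) ≈ -8084.7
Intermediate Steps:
y = 24128 (y = Add(13614, 10514) = 24128)
Add(-8086, Mul(-1, Mul(-32274, Pow(y, -1)))) = Add(-8086, Mul(-1, Mul(-32274, Pow(24128, -1)))) = Add(-8086, Mul(-1, Mul(-32274, Rational(1, 24128)))) = Add(-8086, Mul(-1, Rational(-16137, 12064))) = Add(-8086, Rational(16137, 12064)) = Rational(-97533367, 12064)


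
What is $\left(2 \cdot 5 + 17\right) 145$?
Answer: $3915$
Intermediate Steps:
$\left(2 \cdot 5 + 17\right) 145 = \left(10 + 17\right) 145 = 27 \cdot 145 = 3915$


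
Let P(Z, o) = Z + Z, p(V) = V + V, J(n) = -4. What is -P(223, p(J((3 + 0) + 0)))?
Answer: -446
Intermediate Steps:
p(V) = 2*V
P(Z, o) = 2*Z
-P(223, p(J((3 + 0) + 0))) = -2*223 = -1*446 = -446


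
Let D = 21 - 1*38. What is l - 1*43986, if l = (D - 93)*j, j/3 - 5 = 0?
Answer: -45636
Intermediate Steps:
j = 15 (j = 15 + 3*0 = 15 + 0 = 15)
D = -17 (D = 21 - 38 = -17)
l = -1650 (l = (-17 - 93)*15 = -110*15 = -1650)
l - 1*43986 = -1650 - 1*43986 = -1650 - 43986 = -45636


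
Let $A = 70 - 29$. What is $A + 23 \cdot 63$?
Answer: $1490$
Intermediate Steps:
$A = 41$
$A + 23 \cdot 63 = 41 + 23 \cdot 63 = 41 + 1449 = 1490$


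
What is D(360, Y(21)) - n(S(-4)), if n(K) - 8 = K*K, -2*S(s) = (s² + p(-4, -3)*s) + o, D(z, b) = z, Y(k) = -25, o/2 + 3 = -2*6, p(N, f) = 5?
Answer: 63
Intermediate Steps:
o = -30 (o = -6 + 2*(-2*6) = -6 + 2*(-12) = -6 - 24 = -30)
S(s) = 15 - 5*s/2 - s²/2 (S(s) = -((s² + 5*s) - 30)/2 = -(-30 + s² + 5*s)/2 = 15 - 5*s/2 - s²/2)
n(K) = 8 + K² (n(K) = 8 + K*K = 8 + K²)
D(360, Y(21)) - n(S(-4)) = 360 - (8 + (15 - 5/2*(-4) - ½*(-4)²)²) = 360 - (8 + (15 + 10 - ½*16)²) = 360 - (8 + (15 + 10 - 8)²) = 360 - (8 + 17²) = 360 - (8 + 289) = 360 - 1*297 = 360 - 297 = 63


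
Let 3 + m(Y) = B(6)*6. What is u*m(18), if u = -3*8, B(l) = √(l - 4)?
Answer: 72 - 144*√2 ≈ -131.65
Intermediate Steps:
B(l) = √(-4 + l)
u = -24
m(Y) = -3 + 6*√2 (m(Y) = -3 + √(-4 + 6)*6 = -3 + √2*6 = -3 + 6*√2)
u*m(18) = -24*(-3 + 6*√2) = 72 - 144*√2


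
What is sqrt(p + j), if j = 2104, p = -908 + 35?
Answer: sqrt(1231) ≈ 35.086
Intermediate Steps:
p = -873
sqrt(p + j) = sqrt(-873 + 2104) = sqrt(1231)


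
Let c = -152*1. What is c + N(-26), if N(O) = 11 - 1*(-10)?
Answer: -131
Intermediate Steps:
N(O) = 21 (N(O) = 11 + 10 = 21)
c = -152
c + N(-26) = -152 + 21 = -131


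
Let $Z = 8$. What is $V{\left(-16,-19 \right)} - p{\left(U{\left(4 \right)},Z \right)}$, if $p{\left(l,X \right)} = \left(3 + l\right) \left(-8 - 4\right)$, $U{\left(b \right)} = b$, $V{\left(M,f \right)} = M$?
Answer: $68$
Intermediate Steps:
$p{\left(l,X \right)} = -36 - 12 l$ ($p{\left(l,X \right)} = \left(3 + l\right) \left(-12\right) = -36 - 12 l$)
$V{\left(-16,-19 \right)} - p{\left(U{\left(4 \right)},Z \right)} = -16 - \left(-36 - 48\right) = -16 - -84 = -16 + 84 = 68$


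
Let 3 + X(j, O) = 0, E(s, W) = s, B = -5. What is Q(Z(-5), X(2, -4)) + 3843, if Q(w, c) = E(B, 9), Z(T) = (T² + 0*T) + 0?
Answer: 3838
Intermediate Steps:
X(j, O) = -3 (X(j, O) = -3 + 0 = -3)
Z(T) = T² (Z(T) = (T² + 0) + 0 = T² + 0 = T²)
Q(w, c) = -5
Q(Z(-5), X(2, -4)) + 3843 = -5 + 3843 = 3838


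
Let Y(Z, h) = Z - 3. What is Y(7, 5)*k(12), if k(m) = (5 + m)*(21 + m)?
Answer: 2244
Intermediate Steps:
Y(Z, h) = -3 + Z
Y(7, 5)*k(12) = (-3 + 7)*(105 + 12² + 26*12) = 4*(105 + 144 + 312) = 4*561 = 2244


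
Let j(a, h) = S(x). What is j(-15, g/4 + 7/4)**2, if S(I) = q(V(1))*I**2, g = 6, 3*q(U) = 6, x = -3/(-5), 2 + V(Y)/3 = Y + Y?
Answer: 324/625 ≈ 0.51840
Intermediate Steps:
V(Y) = -6 + 6*Y (V(Y) = -6 + 3*(Y + Y) = -6 + 3*(2*Y) = -6 + 6*Y)
x = 3/5 (x = -3*(-1/5) = 3/5 ≈ 0.60000)
q(U) = 2 (q(U) = (1/3)*6 = 2)
S(I) = 2*I**2
j(a, h) = 18/25 (j(a, h) = 2*(3/5)**2 = 2*(9/25) = 18/25)
j(-15, g/4 + 7/4)**2 = (18/25)**2 = 324/625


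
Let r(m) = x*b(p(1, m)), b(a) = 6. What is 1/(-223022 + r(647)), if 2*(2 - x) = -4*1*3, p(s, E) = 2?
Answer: -1/222974 ≈ -4.4848e-6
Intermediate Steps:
x = 8 (x = 2 - (-4*1)*3/2 = 2 - (-2)*3 = 2 - 1/2*(-12) = 2 + 6 = 8)
r(m) = 48 (r(m) = 8*6 = 48)
1/(-223022 + r(647)) = 1/(-223022 + 48) = 1/(-222974) = -1/222974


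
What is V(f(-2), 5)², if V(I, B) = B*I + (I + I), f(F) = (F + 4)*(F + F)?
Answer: 3136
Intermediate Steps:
f(F) = 2*F*(4 + F) (f(F) = (4 + F)*(2*F) = 2*F*(4 + F))
V(I, B) = 2*I + B*I (V(I, B) = B*I + 2*I = 2*I + B*I)
V(f(-2), 5)² = ((2*(-2)*(4 - 2))*(2 + 5))² = ((2*(-2)*2)*7)² = (-8*7)² = (-56)² = 3136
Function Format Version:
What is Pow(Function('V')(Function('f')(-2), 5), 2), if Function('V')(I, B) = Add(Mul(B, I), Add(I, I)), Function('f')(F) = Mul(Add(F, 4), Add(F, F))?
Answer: 3136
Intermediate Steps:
Function('f')(F) = Mul(2, F, Add(4, F)) (Function('f')(F) = Mul(Add(4, F), Mul(2, F)) = Mul(2, F, Add(4, F)))
Function('V')(I, B) = Add(Mul(2, I), Mul(B, I)) (Function('V')(I, B) = Add(Mul(B, I), Mul(2, I)) = Add(Mul(2, I), Mul(B, I)))
Pow(Function('V')(Function('f')(-2), 5), 2) = Pow(Mul(Mul(2, -2, Add(4, -2)), Add(2, 5)), 2) = Pow(Mul(Mul(2, -2, 2), 7), 2) = Pow(Mul(-8, 7), 2) = Pow(-56, 2) = 3136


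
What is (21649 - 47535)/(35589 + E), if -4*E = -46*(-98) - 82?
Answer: -51772/68965 ≈ -0.75070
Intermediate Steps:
E = -2213/2 (E = -(-46*(-98) - 82)/4 = -(4508 - 82)/4 = -¼*4426 = -2213/2 ≈ -1106.5)
(21649 - 47535)/(35589 + E) = (21649 - 47535)/(35589 - 2213/2) = -25886/68965/2 = -25886*2/68965 = -51772/68965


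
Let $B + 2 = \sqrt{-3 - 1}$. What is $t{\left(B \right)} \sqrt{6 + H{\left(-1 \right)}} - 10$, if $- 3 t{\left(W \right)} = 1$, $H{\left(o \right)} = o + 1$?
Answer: $-10 - \frac{\sqrt{6}}{3} \approx -10.816$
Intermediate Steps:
$H{\left(o \right)} = 1 + o$
$B = -2 + 2 i$ ($B = -2 + \sqrt{-3 - 1} = -2 + \sqrt{-4} = -2 + 2 i \approx -2.0 + 2.0 i$)
$t{\left(W \right)} = - \frac{1}{3}$ ($t{\left(W \right)} = \left(- \frac{1}{3}\right) 1 = - \frac{1}{3}$)
$t{\left(B \right)} \sqrt{6 + H{\left(-1 \right)}} - 10 = - \frac{\sqrt{6 + \left(1 - 1\right)}}{3} - 10 = - \frac{\sqrt{6 + 0}}{3} - 10 = - \frac{\sqrt{6}}{3} - 10 = -10 - \frac{\sqrt{6}}{3}$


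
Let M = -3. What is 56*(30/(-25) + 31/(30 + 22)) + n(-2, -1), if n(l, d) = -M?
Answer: -2003/65 ≈ -30.815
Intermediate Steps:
n(l, d) = 3 (n(l, d) = -1*(-3) = 3)
56*(30/(-25) + 31/(30 + 22)) + n(-2, -1) = 56*(30/(-25) + 31/(30 + 22)) + 3 = 56*(30*(-1/25) + 31/52) + 3 = 56*(-6/5 + 31*(1/52)) + 3 = 56*(-6/5 + 31/52) + 3 = 56*(-157/260) + 3 = -2198/65 + 3 = -2003/65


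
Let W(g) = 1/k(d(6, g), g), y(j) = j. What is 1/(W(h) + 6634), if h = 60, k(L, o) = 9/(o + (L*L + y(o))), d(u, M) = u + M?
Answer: 3/21394 ≈ 0.00014023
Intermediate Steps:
d(u, M) = M + u
k(L, o) = 9/(L**2 + 2*o) (k(L, o) = 9/(o + (L*L + o)) = 9/(o + (L**2 + o)) = 9/(o + (o + L**2)) = 9/(L**2 + 2*o))
W(g) = (6 + g)**2/9 + 2*g/9 (W(g) = 1/(9/((g + 6)**2 + 2*g)) = 1/(9/((6 + g)**2 + 2*g)) = (6 + g)**2/9 + 2*g/9)
1/(W(h) + 6634) = 1/(((6 + 60)**2/9 + (2/9)*60) + 6634) = 1/(((1/9)*66**2 + 40/3) + 6634) = 1/(((1/9)*4356 + 40/3) + 6634) = 1/((484 + 40/3) + 6634) = 1/(1492/3 + 6634) = 1/(21394/3) = 3/21394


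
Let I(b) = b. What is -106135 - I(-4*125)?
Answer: -105635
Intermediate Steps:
-106135 - I(-4*125) = -106135 - (-4)*125 = -106135 - 1*(-500) = -106135 + 500 = -105635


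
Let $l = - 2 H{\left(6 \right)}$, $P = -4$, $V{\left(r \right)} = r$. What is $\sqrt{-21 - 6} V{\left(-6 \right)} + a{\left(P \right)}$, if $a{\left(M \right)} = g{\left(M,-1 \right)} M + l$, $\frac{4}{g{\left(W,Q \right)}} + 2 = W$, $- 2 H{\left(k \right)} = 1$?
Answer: $\frac{11}{3} - 18 i \sqrt{3} \approx 3.6667 - 31.177 i$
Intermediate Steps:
$H{\left(k \right)} = - \frac{1}{2}$ ($H{\left(k \right)} = \left(- \frac{1}{2}\right) 1 = - \frac{1}{2}$)
$g{\left(W,Q \right)} = \frac{4}{-2 + W}$
$l = 1$ ($l = \left(-2\right) \left(- \frac{1}{2}\right) = 1$)
$a{\left(M \right)} = 1 + \frac{4 M}{-2 + M}$ ($a{\left(M \right)} = \frac{4}{-2 + M} M + 1 = \frac{4 M}{-2 + M} + 1 = 1 + \frac{4 M}{-2 + M}$)
$\sqrt{-21 - 6} V{\left(-6 \right)} + a{\left(P \right)} = \sqrt{-21 - 6} \left(-6\right) + \frac{-2 + 5 \left(-4\right)}{-2 - 4} = \sqrt{-27} \left(-6\right) + \frac{-2 - 20}{-6} = 3 i \sqrt{3} \left(-6\right) - - \frac{11}{3} = - 18 i \sqrt{3} + \frac{11}{3} = \frac{11}{3} - 18 i \sqrt{3}$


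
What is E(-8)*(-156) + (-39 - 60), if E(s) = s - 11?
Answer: 2865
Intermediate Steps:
E(s) = -11 + s
E(-8)*(-156) + (-39 - 60) = (-11 - 8)*(-156) + (-39 - 60) = -19*(-156) - 99 = 2964 - 99 = 2865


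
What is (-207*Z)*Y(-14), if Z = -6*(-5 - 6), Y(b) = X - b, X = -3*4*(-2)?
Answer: -519156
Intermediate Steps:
X = 24 (X = -12*(-2) = 24)
Y(b) = 24 - b
Z = 66 (Z = -6*(-11) = 66)
(-207*Z)*Y(-14) = (-207*66)*(24 - 1*(-14)) = -13662*(24 + 14) = -13662*38 = -519156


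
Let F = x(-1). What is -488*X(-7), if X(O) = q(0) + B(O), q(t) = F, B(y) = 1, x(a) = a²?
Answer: -976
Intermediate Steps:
F = 1 (F = (-1)² = 1)
q(t) = 1
X(O) = 2 (X(O) = 1 + 1 = 2)
-488*X(-7) = -488*2 = -976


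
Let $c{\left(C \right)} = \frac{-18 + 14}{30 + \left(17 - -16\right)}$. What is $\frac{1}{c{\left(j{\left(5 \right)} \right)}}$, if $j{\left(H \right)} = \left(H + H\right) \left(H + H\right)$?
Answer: $- \frac{63}{4} \approx -15.75$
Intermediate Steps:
$j{\left(H \right)} = 4 H^{2}$ ($j{\left(H \right)} = 2 H 2 H = 4 H^{2}$)
$c{\left(C \right)} = - \frac{4}{63}$ ($c{\left(C \right)} = - \frac{4}{30 + \left(17 + 16\right)} = - \frac{4}{30 + 33} = - \frac{4}{63}$)
$\frac{1}{c{\left(j{\left(5 \right)} \right)}} = \frac{1}{- \frac{4}{63}} = - \frac{63}{4}$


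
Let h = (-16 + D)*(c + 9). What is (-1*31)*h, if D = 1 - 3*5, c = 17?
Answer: 24180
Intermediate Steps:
D = -14 (D = 1 - 15 = -14)
h = -780 (h = (-16 - 14)*(17 + 9) = -30*26 = -780)
(-1*31)*h = -1*31*(-780) = -31*(-780) = 24180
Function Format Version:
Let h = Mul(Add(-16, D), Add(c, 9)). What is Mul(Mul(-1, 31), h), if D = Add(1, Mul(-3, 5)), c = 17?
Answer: 24180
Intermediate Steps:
D = -14 (D = Add(1, -15) = -14)
h = -780 (h = Mul(Add(-16, -14), Add(17, 9)) = Mul(-30, 26) = -780)
Mul(Mul(-1, 31), h) = Mul(Mul(-1, 31), -780) = Mul(-31, -780) = 24180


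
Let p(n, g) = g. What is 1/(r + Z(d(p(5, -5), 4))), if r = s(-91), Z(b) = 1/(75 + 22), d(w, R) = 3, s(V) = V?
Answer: -97/8826 ≈ -0.010990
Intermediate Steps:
Z(b) = 1/97
r = -91
1/(r + Z(d(p(5, -5), 4))) = 1/(-91 + 1/97) = 1/(-8826/97) = -97/8826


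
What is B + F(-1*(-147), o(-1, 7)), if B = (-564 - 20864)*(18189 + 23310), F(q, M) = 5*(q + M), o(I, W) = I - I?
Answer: -889239837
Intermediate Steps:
o(I, W) = 0
F(q, M) = 5*M + 5*q (F(q, M) = 5*(M + q) = 5*M + 5*q)
B = -889240572 (B = -21428*41499 = -889240572)
B + F(-1*(-147), o(-1, 7)) = -889240572 + (5*0 + 5*(-1*(-147))) = -889240572 + (0 + 5*147) = -889240572 + (0 + 735) = -889240572 + 735 = -889239837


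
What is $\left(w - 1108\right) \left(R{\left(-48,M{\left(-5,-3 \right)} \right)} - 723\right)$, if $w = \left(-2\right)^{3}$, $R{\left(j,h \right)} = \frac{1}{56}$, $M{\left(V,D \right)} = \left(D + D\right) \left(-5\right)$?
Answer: $\frac{11295873}{14} \approx 8.0685 \cdot 10^{5}$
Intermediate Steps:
$M{\left(V,D \right)} = - 10 D$ ($M{\left(V,D \right)} = 2 D \left(-5\right) = - 10 D$)
$R{\left(j,h \right)} = \frac{1}{56}$
$w = -8$
$\left(w - 1108\right) \left(R{\left(-48,M{\left(-5,-3 \right)} \right)} - 723\right) = \left(-8 - 1108\right) \left(\frac{1}{56} - 723\right) = \left(-1116\right) \left(- \frac{40487}{56}\right) = \frac{11295873}{14}$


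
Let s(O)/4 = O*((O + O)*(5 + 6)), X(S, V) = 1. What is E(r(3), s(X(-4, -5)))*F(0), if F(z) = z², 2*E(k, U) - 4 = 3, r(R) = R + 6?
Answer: 0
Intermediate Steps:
r(R) = 6 + R
s(O) = 88*O² (s(O) = 4*(O*((O + O)*(5 + 6))) = 4*(O*((2*O)*11)) = 4*(O*(22*O)) = 4*(22*O²) = 88*O²)
E(k, U) = 7/2 (E(k, U) = 2 + (½)*3 = 2 + 3/2 = 7/2)
E(r(3), s(X(-4, -5)))*F(0) = (7/2)*0² = (7/2)*0 = 0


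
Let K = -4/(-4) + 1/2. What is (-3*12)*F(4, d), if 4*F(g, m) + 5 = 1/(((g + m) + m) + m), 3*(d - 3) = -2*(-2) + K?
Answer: 1647/37 ≈ 44.513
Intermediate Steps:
K = 3/2 (K = -4*(-¼) + 1*(½) = 1 + ½ = 3/2 ≈ 1.5000)
d = 29/6 (d = 3 + (-2*(-2) + 3/2)/3 = 3 + (4 + 3/2)/3 = 3 + (⅓)*(11/2) = 3 + 11/6 = 29/6 ≈ 4.8333)
F(g, m) = -5/4 + 1/(4*(g + 3*m)) (F(g, m) = -5/4 + 1/(4*(((g + m) + m) + m)) = -5/4 + 1/(4*((g + 2*m) + m)) = -5/4 + 1/(4*(g + 3*m)))
(-3*12)*F(4, d) = (-3*12)*((1 - 15*29/6 - 5*4)/(4*(4 + 3*(29/6)))) = -9*(1 - 145/2 - 20)/(4 + 29/2) = -9*(-183)/(37/2*2) = -9*2*(-183)/(37*2) = -36*(-183/148) = 1647/37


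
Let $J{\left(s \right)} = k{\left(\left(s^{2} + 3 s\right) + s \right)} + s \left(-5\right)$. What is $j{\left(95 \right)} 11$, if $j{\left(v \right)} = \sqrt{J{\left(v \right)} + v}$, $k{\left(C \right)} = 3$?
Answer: $11 i \sqrt{377} \approx 213.58 i$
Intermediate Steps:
$J{\left(s \right)} = 3 - 5 s$ ($J{\left(s \right)} = 3 + s \left(-5\right) = 3 - 5 s$)
$j{\left(v \right)} = \sqrt{3 - 4 v}$ ($j{\left(v \right)} = \sqrt{\left(3 - 5 v\right) + v} = \sqrt{3 - 4 v}$)
$j{\left(95 \right)} 11 = \sqrt{3 - 380} \cdot 11 = \sqrt{-377} \cdot 11 = i \sqrt{377} \cdot 11 = 11 i \sqrt{377}$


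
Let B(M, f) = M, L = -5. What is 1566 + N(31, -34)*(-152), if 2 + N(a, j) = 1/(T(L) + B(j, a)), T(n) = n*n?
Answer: 16982/9 ≈ 1886.9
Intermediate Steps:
T(n) = n²
N(a, j) = -2 + 1/(25 + j) (N(a, j) = -2 + 1/((-5)² + j) = -2 + 1/(25 + j))
1566 + N(31, -34)*(-152) = 1566 + ((-49 - 2*(-34))/(25 - 34))*(-152) = 1566 + ((-49 + 68)/(-9))*(-152) = 1566 - ⅑*19*(-152) = 1566 - 19/9*(-152) = 1566 + 2888/9 = 16982/9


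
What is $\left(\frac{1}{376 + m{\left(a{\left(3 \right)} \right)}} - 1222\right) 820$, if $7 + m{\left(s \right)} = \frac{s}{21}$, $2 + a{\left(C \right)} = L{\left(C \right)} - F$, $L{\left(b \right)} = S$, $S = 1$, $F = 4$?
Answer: $- \frac{1939945135}{1936} \approx -1.002 \cdot 10^{6}$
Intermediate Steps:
$L{\left(b \right)} = 1$
$a{\left(C \right)} = -5$ ($a{\left(C \right)} = -2 + \left(1 - 4\right) = -2 - 3 = -5$)
$m{\left(s \right)} = -7 + \frac{s}{21}$
$\left(\frac{1}{376 + m{\left(a{\left(3 \right)} \right)}} - 1222\right) 820 = \left(\frac{1}{376 + \left(-7 + \frac{1}{21} \left(-5\right)\right)} - 1222\right) 820 = \left(\frac{1}{376 - \frac{152}{21}} - 1222\right) 820 = \left(\frac{1}{\frac{7744}{21}} - 1222\right) 820 = \left(\frac{21}{7744} - 1222\right) 820 = \left(- \frac{9463147}{7744}\right) 820 = - \frac{1939945135}{1936}$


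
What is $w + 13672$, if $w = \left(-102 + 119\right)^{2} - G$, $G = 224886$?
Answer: $-210925$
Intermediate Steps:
$w = -224597$ ($w = \left(-102 + 119\right)^{2} - 224886 = 17^{2} - 224886 = 289 - 224886 = -224597$)
$w + 13672 = -224597 + 13672 = -210925$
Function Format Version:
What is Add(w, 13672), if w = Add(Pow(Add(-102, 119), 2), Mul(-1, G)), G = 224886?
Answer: -210925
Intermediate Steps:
w = -224597 (w = Add(Pow(Add(-102, 119), 2), Mul(-1, 224886)) = Add(Pow(17, 2), -224886) = Add(289, -224886) = -224597)
Add(w, 13672) = Add(-224597, 13672) = -210925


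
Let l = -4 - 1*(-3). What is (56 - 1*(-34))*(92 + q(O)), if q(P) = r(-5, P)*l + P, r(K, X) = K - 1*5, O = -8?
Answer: 8460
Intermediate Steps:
r(K, X) = -5 + K (r(K, X) = K - 5 = -5 + K)
l = -1 (l = -4 + 3 = -1)
q(P) = 10 + P (q(P) = (-5 - 5)*(-1) + P = -10*(-1) + P = 10 + P)
(56 - 1*(-34))*(92 + q(O)) = (56 - 1*(-34))*(92 + (10 - 8)) = (56 + 34)*(92 + 2) = 90*94 = 8460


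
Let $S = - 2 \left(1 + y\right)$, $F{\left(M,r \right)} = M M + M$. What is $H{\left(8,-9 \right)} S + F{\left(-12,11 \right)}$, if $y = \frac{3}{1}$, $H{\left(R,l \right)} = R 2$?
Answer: $4$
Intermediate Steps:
$H{\left(R,l \right)} = 2 R$
$y = 3$ ($y = 3 \cdot 1 = 3$)
$F{\left(M,r \right)} = M + M^{2}$ ($F{\left(M,r \right)} = M^{2} + M = M + M^{2}$)
$S = -8$ ($S = - 2 \left(1 + 3\right) = \left(-2\right) 4 = -8$)
$H{\left(8,-9 \right)} S + F{\left(-12,11 \right)} = 2 \cdot 8 \left(-8\right) - 12 \left(1 - 12\right) = 16 \left(-8\right) - -132 = -128 + 132 = 4$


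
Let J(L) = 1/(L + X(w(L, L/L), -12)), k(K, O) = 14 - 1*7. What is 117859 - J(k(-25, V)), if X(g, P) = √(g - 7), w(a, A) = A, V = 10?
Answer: 6482238/55 + I*√6/55 ≈ 1.1786e+5 + 0.044536*I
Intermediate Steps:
k(K, O) = 7 (k(K, O) = 14 - 7 = 7)
X(g, P) = √(-7 + g)
J(L) = 1/(L + I*√6) (J(L) = 1/(L + √(-7 + L/L)) = 1/(L + √(-7 + 1)) = 1/(L + √(-6)) = 1/(L + I*√6))
117859 - J(k(-25, V)) = 117859 - 1/(7 + I*√6)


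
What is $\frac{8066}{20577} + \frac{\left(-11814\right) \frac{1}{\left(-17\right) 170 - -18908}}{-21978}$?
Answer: $\frac{14342559629}{36585864846} \approx 0.39202$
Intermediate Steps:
$\frac{8066}{20577} + \frac{\left(-11814\right) \frac{1}{\left(-17\right) 170 - -18908}}{-21978} = 8066 \cdot \frac{1}{20577} + - \frac{11814}{-2890 + 18908} \left(- \frac{1}{21978}\right) = \frac{8066}{20577} + - \frac{11814}{16018} \left(- \frac{1}{21978}\right) = \frac{8066}{20577} + \left(-11814\right) \frac{1}{16018} \left(- \frac{1}{21978}\right) = \frac{8066}{20577} - - \frac{179}{5333994} = \frac{8066}{20577} + \frac{179}{5333994} = \frac{14342559629}{36585864846}$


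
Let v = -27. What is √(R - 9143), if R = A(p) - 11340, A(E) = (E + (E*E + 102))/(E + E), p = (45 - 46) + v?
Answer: I*√4017671/14 ≈ 143.17*I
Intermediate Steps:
p = -28 (p = (45 - 46) - 27 = -1 - 27 = -28)
A(E) = (102 + E + E²)/(2*E) (A(E) = (E + (E² + 102))/((2*E)) = (E + (102 + E²))*(1/(2*E)) = (102 + E + E²)*(1/(2*E)) = (102 + E + E²)/(2*E))
R = -317949/28 (R = (½)*(102 - 28*(1 - 28))/(-28) - 11340 = (½)*(-1/28)*(102 - 28*(-27)) - 11340 = (½)*(-1/28)*(102 + 756) - 11340 = (½)*(-1/28)*858 - 11340 = -429/28 - 11340 = -317949/28 ≈ -11355.)
√(R - 9143) = √(-317949/28 - 9143) = √(-573953/28) = I*√4017671/14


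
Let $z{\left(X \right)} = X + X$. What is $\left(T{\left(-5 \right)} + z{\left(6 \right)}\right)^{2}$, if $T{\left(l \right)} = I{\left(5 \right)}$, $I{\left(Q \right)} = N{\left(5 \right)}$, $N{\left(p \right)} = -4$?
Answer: $64$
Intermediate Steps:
$I{\left(Q \right)} = -4$
$z{\left(X \right)} = 2 X$
$T{\left(l \right)} = -4$
$\left(T{\left(-5 \right)} + z{\left(6 \right)}\right)^{2} = \left(-4 + 2 \cdot 6\right)^{2} = \left(-4 + 12\right)^{2} = 8^{2} = 64$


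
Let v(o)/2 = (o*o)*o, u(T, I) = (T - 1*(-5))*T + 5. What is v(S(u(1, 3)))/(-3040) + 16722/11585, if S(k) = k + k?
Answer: -2448491/440230 ≈ -5.5618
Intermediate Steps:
u(T, I) = 5 + T*(5 + T) (u(T, I) = (T + 5)*T + 5 = (5 + T)*T + 5 = T*(5 + T) + 5 = 5 + T*(5 + T))
S(k) = 2*k
v(o) = 2*o**3 (v(o) = 2*((o*o)*o) = 2*(o**2*o) = 2*o**3)
v(S(u(1, 3)))/(-3040) + 16722/11585 = (2*(2*(5 + 1**2 + 5*1))**3)/(-3040) + 16722/11585 = (2*(2*(5 + 1 + 5))**3)*(-1/3040) + 16722*(1/11585) = (2*(2*11)**3)*(-1/3040) + 16722/11585 = (2*22**3)*(-1/3040) + 16722/11585 = (2*10648)*(-1/3040) + 16722/11585 = 21296*(-1/3040) + 16722/11585 = -1331/190 + 16722/11585 = -2448491/440230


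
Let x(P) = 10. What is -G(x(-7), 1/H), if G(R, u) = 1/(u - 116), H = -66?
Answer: 66/7657 ≈ 0.0086196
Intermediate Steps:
G(R, u) = 1/(-116 + u)
-G(x(-7), 1/H) = -1/(-116 + 1/(-66)) = -1/(-116 - 1/66) = -1/(-7657/66) = -1*(-66/7657) = 66/7657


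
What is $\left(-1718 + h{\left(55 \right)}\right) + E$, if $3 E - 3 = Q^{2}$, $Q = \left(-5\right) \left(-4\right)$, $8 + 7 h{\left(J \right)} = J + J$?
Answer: $- \frac{32951}{21} \approx -1569.1$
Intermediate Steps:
$h{\left(J \right)} = - \frac{8}{7} + \frac{2 J}{7}$ ($h{\left(J \right)} = - \frac{8}{7} + \frac{J + J}{7} = - \frac{8}{7} + \frac{2 J}{7}$)
$Q = 20$
$E = \frac{403}{3}$ ($E = 1 + \frac{20^{2}}{3} = 1 + \frac{1}{3} \cdot 400 = 1 + \frac{400}{3} = \frac{403}{3} \approx 134.33$)
$\left(-1718 + h{\left(55 \right)}\right) + E = \left(-1718 + \left(- \frac{8}{7} + \frac{2}{7} \cdot 55\right)\right) + \frac{403}{3} = \left(-1718 + \left(- \frac{8}{7} + \frac{110}{7}\right)\right) + \frac{403}{3} = \left(-1718 + \frac{102}{7}\right) + \frac{403}{3} = - \frac{11924}{7} + \frac{403}{3} = - \frac{32951}{21}$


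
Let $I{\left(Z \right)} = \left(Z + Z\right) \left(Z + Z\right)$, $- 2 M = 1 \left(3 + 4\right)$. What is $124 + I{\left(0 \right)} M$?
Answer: $124$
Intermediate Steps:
$M = - \frac{7}{2}$ ($M = - \frac{1 \left(3 + 4\right)}{2} = - \frac{1 \cdot 7}{2} = \left(- \frac{1}{2}\right) 7 = - \frac{7}{2} \approx -3.5$)
$I{\left(Z \right)} = 4 Z^{2}$ ($I{\left(Z \right)} = 2 Z 2 Z = 4 Z^{2}$)
$124 + I{\left(0 \right)} M = 124 + 4 \cdot 0^{2} \left(- \frac{7}{2}\right) = 124 + 4 \cdot 0 \left(- \frac{7}{2}\right) = 124 + 0 \left(- \frac{7}{2}\right) = 124 + 0 = 124$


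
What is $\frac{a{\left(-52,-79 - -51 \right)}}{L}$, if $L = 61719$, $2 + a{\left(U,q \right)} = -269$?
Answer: $- \frac{271}{61719} \approx -0.0043909$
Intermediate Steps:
$a{\left(U,q \right)} = -271$ ($a{\left(U,q \right)} = -2 - 269 = -271$)
$\frac{a{\left(-52,-79 - -51 \right)}}{L} = - \frac{271}{61719}$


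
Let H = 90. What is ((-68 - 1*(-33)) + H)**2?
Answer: 3025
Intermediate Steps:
((-68 - 1*(-33)) + H)**2 = ((-68 - 1*(-33)) + 90)**2 = ((-68 + 33) + 90)**2 = (-35 + 90)**2 = 55**2 = 3025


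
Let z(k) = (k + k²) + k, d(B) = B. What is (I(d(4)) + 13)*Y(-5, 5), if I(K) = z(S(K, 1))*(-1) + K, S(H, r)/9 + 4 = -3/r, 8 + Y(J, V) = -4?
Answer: 45912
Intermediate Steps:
Y(J, V) = -12 (Y(J, V) = -8 - 4 = -12)
S(H, r) = -36 - 27/r (S(H, r) = -36 + 9*(-3/r) = -36 - 27/r)
z(k) = k² + 2*k
I(K) = -3843 + K (I(K) = ((-36 - 27/1)*(2 + (-36 - 27/1)))*(-1) + K = ((-36 - 27*1)*(2 + (-36 - 27*1)))*(-1) + K = ((-36 - 27)*(2 + (-36 - 27)))*(-1) + K = -63*(2 - 63)*(-1) + K = -63*(-61)*(-1) + K = 3843*(-1) + K = -3843 + K)
(I(d(4)) + 13)*Y(-5, 5) = ((-3843 + 4) + 13)*(-12) = (-3839 + 13)*(-12) = -3826*(-12) = 45912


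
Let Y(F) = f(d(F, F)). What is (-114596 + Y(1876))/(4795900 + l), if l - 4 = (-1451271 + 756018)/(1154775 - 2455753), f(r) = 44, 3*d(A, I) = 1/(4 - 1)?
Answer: -149029631856/6239366289365 ≈ -0.023885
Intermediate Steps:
d(A, I) = 1/9 (d(A, I) = 1/(3*(4 - 1)) = (1/3)/3 = (1/3)*(1/3) = 1/9)
Y(F) = 44
l = 5899165/1300978 (l = 4 + (-1451271 + 756018)/(1154775 - 2455753) = 4 - 695253/(-1300978) = 4 - 695253*(-1/1300978) = 4 + 695253/1300978 = 5899165/1300978 ≈ 4.5344)
(-114596 + Y(1876))/(4795900 + l) = (-114596 + 44)/(4795900 + 5899165/1300978) = -114552/6239366289365/1300978 = -114552*1300978/6239366289365 = -149029631856/6239366289365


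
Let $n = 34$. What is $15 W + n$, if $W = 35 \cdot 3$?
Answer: $1609$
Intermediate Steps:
$W = 105$
$15 W + n = 15 \cdot 105 + 34 = 1575 + 34 = 1609$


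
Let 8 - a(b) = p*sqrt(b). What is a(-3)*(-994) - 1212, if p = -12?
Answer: -9164 - 11928*I*sqrt(3) ≈ -9164.0 - 20660.0*I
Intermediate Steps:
a(b) = 8 + 12*sqrt(b) (a(b) = 8 - (-12)*sqrt(b) = 8 + 12*sqrt(b))
a(-3)*(-994) - 1212 = (8 + 12*sqrt(-3))*(-994) - 1212 = (8 + 12*(I*sqrt(3)))*(-994) - 1212 = (8 + 12*I*sqrt(3))*(-994) - 1212 = (-7952 - 11928*I*sqrt(3)) - 1212 = -9164 - 11928*I*sqrt(3)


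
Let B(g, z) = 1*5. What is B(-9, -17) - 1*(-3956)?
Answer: 3961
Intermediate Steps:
B(g, z) = 5
B(-9, -17) - 1*(-3956) = 5 - 1*(-3956) = 5 + 3956 = 3961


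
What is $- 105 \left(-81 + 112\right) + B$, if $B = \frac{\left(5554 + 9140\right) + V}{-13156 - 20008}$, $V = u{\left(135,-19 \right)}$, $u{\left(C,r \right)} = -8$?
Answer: $- \frac{53981753}{16582} \approx -3255.4$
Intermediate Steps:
$V = -8$
$B = - \frac{7343}{16582}$ ($B = \frac{\left(5554 + 9140\right) - 8}{-13156 - 20008} = \frac{14694 - 8}{-33164} = 14686 \left(- \frac{1}{33164}\right) = - \frac{7343}{16582} \approx -0.44283$)
$- 105 \left(-81 + 112\right) + B = - 105 \left(-81 + 112\right) - \frac{7343}{16582} = \left(-105\right) 31 - \frac{7343}{16582} = -3255 - \frac{7343}{16582} = - \frac{53981753}{16582}$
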